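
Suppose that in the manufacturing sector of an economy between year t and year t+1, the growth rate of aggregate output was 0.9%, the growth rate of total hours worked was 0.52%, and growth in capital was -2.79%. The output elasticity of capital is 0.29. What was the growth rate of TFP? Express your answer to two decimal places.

1.34%

Labor's share = 1 − 0.29 = 0.71.
Capital: 0.29 × (-2.79) = -0.8091 pp.
Total hours worked: 0.71 × 0.52 = 0.3692 pp.
TFP growth = 0.9 + 0.4399 = 1.3399%.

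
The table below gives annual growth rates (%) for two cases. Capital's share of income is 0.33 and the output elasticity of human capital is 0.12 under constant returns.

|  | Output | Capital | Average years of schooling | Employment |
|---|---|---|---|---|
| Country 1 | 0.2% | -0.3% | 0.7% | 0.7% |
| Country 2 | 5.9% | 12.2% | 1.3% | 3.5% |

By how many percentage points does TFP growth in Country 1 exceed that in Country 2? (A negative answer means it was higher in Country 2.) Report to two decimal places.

0.04 percentage points

Labor's share = 1 − 0.33 − 0.12 = 0.55.
Country 1: TFP = 0.2 + 0.099 − 0.084 − 0.385 = -0.17%.
Country 2: TFP = 5.9 − 4.026 − 0.156 − 1.925 = -0.207%.
Difference = -0.17 − (-0.207) = 0.037 pp.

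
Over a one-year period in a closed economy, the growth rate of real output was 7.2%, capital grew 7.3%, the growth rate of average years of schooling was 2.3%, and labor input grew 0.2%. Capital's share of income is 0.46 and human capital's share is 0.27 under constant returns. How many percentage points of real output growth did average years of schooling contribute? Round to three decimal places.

Contribution = share × growth = 0.27 × 2.3 = 0.621 pp.

0.621 pp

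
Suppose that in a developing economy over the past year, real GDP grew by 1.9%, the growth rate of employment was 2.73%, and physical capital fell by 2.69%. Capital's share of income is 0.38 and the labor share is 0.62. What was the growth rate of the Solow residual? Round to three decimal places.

Labor's share = 1 − 0.38 = 0.62.
Physical capital: 0.38 × (-2.69) = -1.0222 pp.
Employment: 0.62 × 2.73 = 1.6926 pp.
TFP growth = 1.9 − 0.6704 = 1.2296%.

1.230%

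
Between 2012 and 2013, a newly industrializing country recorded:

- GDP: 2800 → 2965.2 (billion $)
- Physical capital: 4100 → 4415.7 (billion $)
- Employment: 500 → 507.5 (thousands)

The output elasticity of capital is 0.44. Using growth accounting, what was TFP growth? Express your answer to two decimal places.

GDP growth = (2965.2 − 2800) / 2800 = 5.9%.
Physical capital growth = (4415.7 − 4100) / 4100 = 7.7%.
Employment growth = (507.5 − 500) / 500 = 1.5%.
Labor's share = 1 − 0.44 = 0.56.
Physical capital: 0.44 × 7.7 = 3.388 pp.
Employment: 0.56 × 1.5 = 0.84 pp.
TFP growth = 5.9 − 4.228 = 1.672%.

TFP grew 1.67%.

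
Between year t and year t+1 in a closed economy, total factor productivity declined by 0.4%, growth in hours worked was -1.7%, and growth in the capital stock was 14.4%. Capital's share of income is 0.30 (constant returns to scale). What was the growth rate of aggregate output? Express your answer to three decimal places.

Aggregate output growth was 2.730%.

Labor's share = 1 − 0.3 = 0.7.
The capital stock: 0.3 × 14.4 = 4.32 pp.
Hours worked: 0.7 × (-1.7) = -1.19 pp.
Output growth = -0.4 + 3.13 = 2.73%.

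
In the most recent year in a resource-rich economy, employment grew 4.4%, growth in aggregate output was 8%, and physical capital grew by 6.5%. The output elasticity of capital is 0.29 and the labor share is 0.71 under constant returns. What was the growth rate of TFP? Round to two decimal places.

Labor's share = 1 − 0.29 = 0.71.
Physical capital: 0.29 × 6.5 = 1.885 pp.
Employment: 0.71 × 4.4 = 3.124 pp.
TFP growth = 8 − 5.009 = 2.991%.

2.99%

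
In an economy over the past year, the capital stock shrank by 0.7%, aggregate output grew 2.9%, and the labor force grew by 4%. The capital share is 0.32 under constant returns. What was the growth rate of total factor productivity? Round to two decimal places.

Labor's share = 1 − 0.32 = 0.68.
The capital stock: 0.32 × (-0.7) = -0.224 pp.
The labor force: 0.68 × 4 = 2.72 pp.
TFP growth = 2.9 − 2.496 = 0.404%.

Total factor productivity grew 0.40%.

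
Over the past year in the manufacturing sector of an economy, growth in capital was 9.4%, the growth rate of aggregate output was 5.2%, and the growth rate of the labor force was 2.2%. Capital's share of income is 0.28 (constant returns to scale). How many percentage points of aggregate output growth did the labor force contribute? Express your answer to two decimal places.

1.58 percentage points

Labor's share = 1 − 0.28 = 0.72.
Contribution = share × growth = 0.72 × 2.2 = 1.584 pp.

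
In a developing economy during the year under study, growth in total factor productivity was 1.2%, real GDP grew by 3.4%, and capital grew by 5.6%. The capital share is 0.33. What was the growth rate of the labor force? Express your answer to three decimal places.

0.525%

Labor's share = 1 − 0.33 = 0.67.
gY = gA + 0.33×5.6 + 0.67×g.
0.67×g = 3.4 − 1.2 − 1.848 = 0.352.
g = 0.352 / 0.67 = 0.52537%.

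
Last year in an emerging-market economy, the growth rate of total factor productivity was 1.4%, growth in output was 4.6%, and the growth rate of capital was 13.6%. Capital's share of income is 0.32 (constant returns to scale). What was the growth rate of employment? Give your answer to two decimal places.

-1.69%

Labor's share = 1 − 0.32 = 0.68.
gY = gA + 0.32×13.6 + 0.68×g.
0.68×g = 4.6 − 1.4 − 4.352 = -1.152.
g = -1.152 / 0.68 = -1.6941%.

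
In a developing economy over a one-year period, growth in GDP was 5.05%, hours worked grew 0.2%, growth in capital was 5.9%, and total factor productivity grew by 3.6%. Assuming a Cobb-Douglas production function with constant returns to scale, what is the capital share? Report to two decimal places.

α = 0.22

gY = gA + α·gK + (1−α)·gL, so gY − gA − gL = α(gK − gL).
5.05 − 3.6 − 0.2 = α × (5.9 − 0.2).
1.25 = 5.7 α, so α = 0.2193.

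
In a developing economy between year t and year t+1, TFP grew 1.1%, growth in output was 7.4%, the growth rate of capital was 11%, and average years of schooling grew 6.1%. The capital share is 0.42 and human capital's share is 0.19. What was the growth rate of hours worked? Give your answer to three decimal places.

Hours worked growth was 1.336%.

Labor's share = 1 − 0.42 − 0.19 = 0.39.
gY = gA + 0.42×11 + 0.19×6.1 + 0.39×g.
0.39×g = 7.4 − 1.1 − 5.779 = 0.521.
g = 0.521 / 0.39 = 1.3359%.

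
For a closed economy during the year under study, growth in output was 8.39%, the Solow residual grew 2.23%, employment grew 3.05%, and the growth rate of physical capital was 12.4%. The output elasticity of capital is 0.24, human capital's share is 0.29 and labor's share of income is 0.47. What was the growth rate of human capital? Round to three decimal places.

Human capital growth was 6.036%.

Labor's share = 1 − 0.24 − 0.29 = 0.47.
gY = gA + 0.24×12.4 + 0.47×3.05 + 0.29×g.
0.29×g = 8.39 − 2.23 − 4.4095 = 1.7505.
g = 1.7505 / 0.29 = 6.03621%.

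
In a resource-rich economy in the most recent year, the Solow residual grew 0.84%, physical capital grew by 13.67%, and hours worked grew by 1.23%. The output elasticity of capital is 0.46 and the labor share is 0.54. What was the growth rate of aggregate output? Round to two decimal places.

7.79%

Labor's share = 1 − 0.46 = 0.54.
Physical capital: 0.46 × 13.67 = 6.2882 pp.
Hours worked: 0.54 × 1.23 = 0.6642 pp.
Output growth = 0.84 + 6.9524 = 7.7924%.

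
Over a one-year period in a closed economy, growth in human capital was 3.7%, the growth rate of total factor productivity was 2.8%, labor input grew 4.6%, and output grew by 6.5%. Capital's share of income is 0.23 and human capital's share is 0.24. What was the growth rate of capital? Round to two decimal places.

Labor's share = 1 − 0.23 − 0.24 = 0.53.
gY = gA + 0.24×3.7 + 0.53×4.6 + 0.23×g.
0.23×g = 6.5 − 2.8 − 3.326 = 0.374.
g = 0.374 / 0.23 = 1.6261%.

1.63%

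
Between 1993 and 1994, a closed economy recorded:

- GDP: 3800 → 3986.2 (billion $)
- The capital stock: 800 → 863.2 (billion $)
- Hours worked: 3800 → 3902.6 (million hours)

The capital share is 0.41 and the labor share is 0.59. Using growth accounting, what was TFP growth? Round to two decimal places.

0.07%

GDP growth = (3986.2 − 3800) / 3800 = 4.9%.
The capital stock growth = (863.2 − 800) / 800 = 7.9%.
Hours worked growth = (3902.6 − 3800) / 3800 = 2.7%.
Labor's share = 1 − 0.41 = 0.59.
The capital stock: 0.41 × 7.9 = 3.239 pp.
Hours worked: 0.59 × 2.7 = 1.593 pp.
TFP growth = 4.9 − 4.832 = 0.068%.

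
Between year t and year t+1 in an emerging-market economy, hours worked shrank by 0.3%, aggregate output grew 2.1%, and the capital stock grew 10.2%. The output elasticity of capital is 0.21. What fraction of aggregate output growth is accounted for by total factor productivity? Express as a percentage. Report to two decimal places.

9.29%

Labor's share = 1 − 0.21 = 0.79.
The capital stock: 0.21 × 10.2 = 2.142 pp.
Hours worked: 0.79 × (-0.3) = -0.237 pp.
TFP growth = 2.1 − 1.905 = 0.195%.
TFP share of growth = 0.195 / 2.1 × 100 = 9.2857%.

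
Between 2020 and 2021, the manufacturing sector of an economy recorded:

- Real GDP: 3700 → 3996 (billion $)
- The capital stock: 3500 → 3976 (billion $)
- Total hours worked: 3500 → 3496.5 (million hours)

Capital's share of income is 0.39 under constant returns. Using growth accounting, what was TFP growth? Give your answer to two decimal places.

Real GDP growth = (3996 − 3700) / 3700 = 8%.
The capital stock growth = (3976 − 3500) / 3500 = 13.6%.
Total hours worked growth = (3496.5 − 3500) / 3500 = -0.1%.
Labor's share = 1 − 0.39 = 0.61.
The capital stock: 0.39 × 13.6 = 5.304 pp.
Total hours worked: 0.61 × (-0.1) = -0.061 pp.
TFP growth = 8 − 5.243 = 2.757%.

2.76%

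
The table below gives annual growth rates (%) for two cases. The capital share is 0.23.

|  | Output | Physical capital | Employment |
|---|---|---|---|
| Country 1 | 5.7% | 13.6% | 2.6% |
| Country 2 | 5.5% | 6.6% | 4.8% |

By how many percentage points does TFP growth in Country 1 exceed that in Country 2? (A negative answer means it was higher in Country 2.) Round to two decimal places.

Labor's share = 1 − 0.23 = 0.77.
Country 1: TFP = 5.7 − 3.128 − 2.002 = 0.57%.
Country 2: TFP = 5.5 − 1.518 − 3.696 = 0.286%.
Difference = 0.57 − (0.286) = 0.284 pp.

0.28 percentage points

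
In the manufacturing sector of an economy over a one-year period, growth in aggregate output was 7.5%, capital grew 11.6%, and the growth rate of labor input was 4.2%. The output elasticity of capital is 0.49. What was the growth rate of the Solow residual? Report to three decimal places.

-0.326%

Labor's share = 1 − 0.49 = 0.51.
Capital: 0.49 × 11.6 = 5.684 pp.
Labor input: 0.51 × 4.2 = 2.142 pp.
TFP growth = 7.5 − 7.826 = -0.326%.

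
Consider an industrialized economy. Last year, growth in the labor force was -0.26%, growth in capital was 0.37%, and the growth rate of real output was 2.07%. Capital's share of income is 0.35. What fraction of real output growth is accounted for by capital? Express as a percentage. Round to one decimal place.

Capital accounted for 6.3% of growth.

Capital contributed 0.35 × 0.37 = 0.1295 pp.
Share of growth = 0.1295 / 2.07 × 100 = 6.256%.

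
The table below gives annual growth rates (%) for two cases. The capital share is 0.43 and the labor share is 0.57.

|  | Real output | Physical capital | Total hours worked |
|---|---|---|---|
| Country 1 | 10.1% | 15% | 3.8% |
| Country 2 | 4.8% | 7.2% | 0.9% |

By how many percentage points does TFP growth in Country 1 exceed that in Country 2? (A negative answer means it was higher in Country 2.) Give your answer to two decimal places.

0.29 percentage points

Labor's share = 1 − 0.43 = 0.57.
Country 1: TFP = 10.1 − 6.45 − 2.166 = 1.484%.
Country 2: TFP = 4.8 − 3.096 − 0.513 = 1.191%.
Difference = 1.484 − (1.191) = 0.293 pp.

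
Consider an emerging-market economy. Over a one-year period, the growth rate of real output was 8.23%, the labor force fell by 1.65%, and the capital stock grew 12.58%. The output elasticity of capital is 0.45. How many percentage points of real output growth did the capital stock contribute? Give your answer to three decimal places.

Contribution = share × growth = 0.45 × 12.58 = 5.661 pp.

5.661 pp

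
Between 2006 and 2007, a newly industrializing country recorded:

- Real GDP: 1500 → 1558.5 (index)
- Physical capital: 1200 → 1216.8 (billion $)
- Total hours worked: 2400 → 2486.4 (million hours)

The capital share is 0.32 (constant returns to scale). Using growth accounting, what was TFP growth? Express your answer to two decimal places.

TFP growth was 1.00%.

Real GDP growth = (1558.5 − 1500) / 1500 = 3.9%.
Physical capital growth = (1216.8 − 1200) / 1200 = 1.4%.
Total hours worked growth = (2486.4 − 2400) / 2400 = 3.6%.
Labor's share = 1 − 0.32 = 0.68.
Physical capital: 0.32 × 1.4 = 0.448 pp.
Total hours worked: 0.68 × 3.6 = 2.448 pp.
TFP growth = 3.9 − 2.896 = 1.004%.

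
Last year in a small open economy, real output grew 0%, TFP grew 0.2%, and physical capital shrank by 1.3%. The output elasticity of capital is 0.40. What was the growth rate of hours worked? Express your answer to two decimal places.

Labor's share = 1 − 0.4 = 0.6.
gY = gA + 0.4×(-1.3) + 0.6×g.
0.6×g = 0 − 0.2 + 0.52 = 0.32.
g = 0.32 / 0.6 = 0.5333%.

0.53%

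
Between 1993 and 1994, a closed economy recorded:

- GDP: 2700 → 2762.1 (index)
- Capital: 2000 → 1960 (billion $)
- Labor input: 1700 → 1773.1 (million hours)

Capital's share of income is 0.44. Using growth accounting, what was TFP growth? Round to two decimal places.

GDP growth = (2762.1 − 2700) / 2700 = 2.3%.
Capital growth = (1960 − 2000) / 2000 = -2%.
Labor input growth = (1773.1 − 1700) / 1700 = 4.3%.
Labor's share = 1 − 0.44 = 0.56.
Capital: 0.44 × (-2) = -0.88 pp.
Labor input: 0.56 × 4.3 = 2.408 pp.
TFP growth = 2.3 − 1.528 = 0.772%.

TFP grew 0.77%.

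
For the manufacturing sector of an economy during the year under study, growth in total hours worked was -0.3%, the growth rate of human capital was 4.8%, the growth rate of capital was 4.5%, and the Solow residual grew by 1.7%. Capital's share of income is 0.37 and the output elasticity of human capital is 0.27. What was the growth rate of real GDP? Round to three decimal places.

Real GDP growth was 4.553%.

Labor's share = 1 − 0.37 − 0.27 = 0.36.
Capital: 0.37 × 4.5 = 1.665 pp.
Human capital: 0.27 × 4.8 = 1.296 pp.
Total hours worked: 0.36 × (-0.3) = -0.108 pp.
Output growth = 1.7 + 2.853 = 4.553%.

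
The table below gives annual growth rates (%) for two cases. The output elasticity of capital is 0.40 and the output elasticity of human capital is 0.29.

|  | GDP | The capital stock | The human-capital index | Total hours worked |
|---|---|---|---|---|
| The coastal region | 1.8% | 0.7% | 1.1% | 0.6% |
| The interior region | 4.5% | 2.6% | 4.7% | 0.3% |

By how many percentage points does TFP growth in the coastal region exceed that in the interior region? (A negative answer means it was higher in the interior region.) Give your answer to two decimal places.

-0.99 percentage points

Labor's share = 1 − 0.4 − 0.29 = 0.31.
The coastal region: TFP = 1.8 − 0.28 − 0.319 − 0.186 = 1.015%.
The interior region: TFP = 4.5 − 1.04 − 1.363 − 0.093 = 2.004%.
Difference = 1.015 − (2.004) = -0.989 pp.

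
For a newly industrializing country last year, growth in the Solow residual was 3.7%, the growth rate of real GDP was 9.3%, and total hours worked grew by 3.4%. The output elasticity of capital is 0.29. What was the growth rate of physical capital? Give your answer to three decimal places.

10.986%

Labor's share = 1 − 0.29 = 0.71.
gY = gA + 0.71×3.4 + 0.29×g.
0.29×g = 9.3 − 3.7 − 2.414 = 3.186.
g = 3.186 / 0.29 = 10.98621%.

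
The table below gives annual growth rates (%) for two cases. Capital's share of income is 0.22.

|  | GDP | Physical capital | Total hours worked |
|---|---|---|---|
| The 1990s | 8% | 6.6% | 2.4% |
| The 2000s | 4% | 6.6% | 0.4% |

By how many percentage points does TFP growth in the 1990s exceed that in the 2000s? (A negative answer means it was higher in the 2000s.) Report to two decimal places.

Labor's share = 1 − 0.22 = 0.78.
The 1990s: TFP = 8 − 1.452 − 1.872 = 4.676%.
The 2000s: TFP = 4 − 1.452 − 0.312 = 2.236%.
Difference = 4.676 − (2.236) = 2.44 pp.

2.44 percentage points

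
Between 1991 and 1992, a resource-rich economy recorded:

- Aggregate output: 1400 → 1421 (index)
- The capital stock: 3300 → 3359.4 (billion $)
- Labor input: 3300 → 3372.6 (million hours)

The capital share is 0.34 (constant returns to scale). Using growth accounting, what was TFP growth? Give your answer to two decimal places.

Aggregate output growth = (1421 − 1400) / 1400 = 1.5%.
The capital stock growth = (3359.4 − 3300) / 3300 = 1.8%.
Labor input growth = (3372.6 − 3300) / 3300 = 2.2%.
Labor's share = 1 − 0.34 = 0.66.
The capital stock: 0.34 × 1.8 = 0.612 pp.
Labor input: 0.66 × 2.2 = 1.452 pp.
TFP growth = 1.5 − 2.064 = -0.564%.

-0.56%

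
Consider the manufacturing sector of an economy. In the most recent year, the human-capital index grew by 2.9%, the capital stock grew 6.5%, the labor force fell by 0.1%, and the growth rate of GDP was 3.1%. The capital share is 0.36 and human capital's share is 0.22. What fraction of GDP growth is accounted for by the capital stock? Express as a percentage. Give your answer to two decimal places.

The capital stock contributed 0.36 × 6.5 = 2.34 pp.
Share of growth = 2.34 / 3.1 × 100 = 75.4839%.

75.48%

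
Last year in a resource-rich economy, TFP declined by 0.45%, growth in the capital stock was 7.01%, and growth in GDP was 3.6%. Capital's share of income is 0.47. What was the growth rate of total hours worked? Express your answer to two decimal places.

1.43%

Labor's share = 1 − 0.47 = 0.53.
gY = gA + 0.47×7.01 + 0.53×g.
0.53×g = 3.6 + 0.45 − 3.2947 = 0.7553.
g = 0.7553 / 0.53 = 1.4251%.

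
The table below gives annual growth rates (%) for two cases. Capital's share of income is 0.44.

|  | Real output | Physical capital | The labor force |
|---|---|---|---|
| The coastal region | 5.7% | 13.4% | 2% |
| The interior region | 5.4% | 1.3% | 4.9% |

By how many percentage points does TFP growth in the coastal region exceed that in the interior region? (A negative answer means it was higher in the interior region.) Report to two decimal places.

Labor's share = 1 − 0.44 = 0.56.
The coastal region: TFP = 5.7 − 5.896 − 1.12 = -1.316%.
The interior region: TFP = 5.4 − 0.572 − 2.744 = 2.084%.
Difference = -1.316 − (2.084) = -3.4 pp.

-3.40 percentage points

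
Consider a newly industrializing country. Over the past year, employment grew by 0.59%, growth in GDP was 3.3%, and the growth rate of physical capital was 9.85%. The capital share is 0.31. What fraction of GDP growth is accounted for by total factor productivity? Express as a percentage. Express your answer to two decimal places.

Total factor productivity accounted for -4.87% of growth.

Labor's share = 1 − 0.31 = 0.69.
Physical capital: 0.31 × 9.85 = 3.0535 pp.
Employment: 0.69 × 0.59 = 0.4071 pp.
TFP growth = 3.3 − 3.4606 = -0.1606%.
TFP share of growth = -0.1606 / 3.3 × 100 = -4.8667%.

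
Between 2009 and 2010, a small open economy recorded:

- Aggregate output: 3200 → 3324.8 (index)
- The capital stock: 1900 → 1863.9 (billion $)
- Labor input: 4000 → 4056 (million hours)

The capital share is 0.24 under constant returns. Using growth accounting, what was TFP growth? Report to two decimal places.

Aggregate output growth = (3324.8 − 3200) / 3200 = 3.9%.
The capital stock growth = (1863.9 − 1900) / 1900 = -1.9%.
Labor input growth = (4056 − 4000) / 4000 = 1.4%.
Labor's share = 1 − 0.24 = 0.76.
The capital stock: 0.24 × (-1.9) = -0.456 pp.
Labor input: 0.76 × 1.4 = 1.064 pp.
TFP growth = 3.9 − 0.608 = 3.292%.

TFP grew 3.29%.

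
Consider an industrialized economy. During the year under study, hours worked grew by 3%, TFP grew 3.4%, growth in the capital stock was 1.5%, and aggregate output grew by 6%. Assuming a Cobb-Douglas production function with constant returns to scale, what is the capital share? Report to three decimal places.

gY = gA + α·gK + (1−α)·gL, so gY − gA − gL = α(gK − gL).
6 − 3.4 − 3 = α × (1.5 − 3).
-0.4 = -1.5 α, so α = 0.26667.

The capital share is 0.267.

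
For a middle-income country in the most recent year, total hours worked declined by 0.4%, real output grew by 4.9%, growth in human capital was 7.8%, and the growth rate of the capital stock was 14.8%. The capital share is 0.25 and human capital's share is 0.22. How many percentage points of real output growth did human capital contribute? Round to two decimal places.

1.72 pp

Contribution = share × growth = 0.22 × 7.8 = 1.716 pp.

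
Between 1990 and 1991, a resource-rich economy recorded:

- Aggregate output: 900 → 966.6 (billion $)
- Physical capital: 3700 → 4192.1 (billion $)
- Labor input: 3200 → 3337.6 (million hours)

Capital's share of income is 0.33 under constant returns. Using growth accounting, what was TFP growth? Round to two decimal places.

Aggregate output growth = (966.6 − 900) / 900 = 7.4%.
Physical capital growth = (4192.1 − 3700) / 3700 = 13.3%.
Labor input growth = (3337.6 − 3200) / 3200 = 4.3%.
Labor's share = 1 − 0.33 = 0.67.
Physical capital: 0.33 × 13.3 = 4.389 pp.
Labor input: 0.67 × 4.3 = 2.881 pp.
TFP growth = 7.4 − 7.27 = 0.13%.

0.13%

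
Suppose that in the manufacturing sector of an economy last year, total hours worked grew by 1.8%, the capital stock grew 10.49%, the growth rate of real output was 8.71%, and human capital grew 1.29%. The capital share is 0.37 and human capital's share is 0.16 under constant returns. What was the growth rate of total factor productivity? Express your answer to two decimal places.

Labor's share = 1 − 0.37 − 0.16 = 0.47.
The capital stock: 0.37 × 10.49 = 3.8813 pp.
Human capital: 0.16 × 1.29 = 0.2064 pp.
Total hours worked: 0.47 × 1.8 = 0.846 pp.
TFP growth = 8.71 − 4.9337 = 3.7763%.

3.78%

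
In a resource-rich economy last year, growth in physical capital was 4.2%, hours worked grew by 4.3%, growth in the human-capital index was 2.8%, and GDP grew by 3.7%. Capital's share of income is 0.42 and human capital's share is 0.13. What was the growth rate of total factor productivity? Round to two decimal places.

Labor's share = 1 − 0.42 − 0.13 = 0.45.
Physical capital: 0.42 × 4.2 = 1.764 pp.
The human-capital index: 0.13 × 2.8 = 0.364 pp.
Hours worked: 0.45 × 4.3 = 1.935 pp.
TFP growth = 3.7 − 4.063 = -0.363%.

-0.36%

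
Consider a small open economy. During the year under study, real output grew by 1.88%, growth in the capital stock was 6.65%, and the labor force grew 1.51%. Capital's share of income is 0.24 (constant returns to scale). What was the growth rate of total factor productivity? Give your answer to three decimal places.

-0.864%

Labor's share = 1 − 0.24 = 0.76.
The capital stock: 0.24 × 6.65 = 1.596 pp.
The labor force: 0.76 × 1.51 = 1.1476 pp.
TFP growth = 1.88 − 2.7436 = -0.8636%.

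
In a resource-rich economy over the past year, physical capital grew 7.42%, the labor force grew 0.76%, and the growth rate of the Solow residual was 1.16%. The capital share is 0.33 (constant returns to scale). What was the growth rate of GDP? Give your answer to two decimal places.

4.12%

Labor's share = 1 − 0.33 = 0.67.
Physical capital: 0.33 × 7.42 = 2.4486 pp.
The labor force: 0.67 × 0.76 = 0.5092 pp.
Output growth = 1.16 + 2.9578 = 4.1178%.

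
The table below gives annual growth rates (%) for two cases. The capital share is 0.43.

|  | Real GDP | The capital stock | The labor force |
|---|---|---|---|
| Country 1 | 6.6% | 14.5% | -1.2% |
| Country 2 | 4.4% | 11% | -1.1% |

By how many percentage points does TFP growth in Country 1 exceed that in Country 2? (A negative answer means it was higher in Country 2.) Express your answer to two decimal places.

Labor's share = 1 − 0.43 = 0.57.
Country 1: TFP = 6.6 − 6.235 + 0.684 = 1.049%.
Country 2: TFP = 4.4 − 4.73 + 0.627 = 0.297%.
Difference = 1.049 − (0.297) = 0.752 pp.

0.75 percentage points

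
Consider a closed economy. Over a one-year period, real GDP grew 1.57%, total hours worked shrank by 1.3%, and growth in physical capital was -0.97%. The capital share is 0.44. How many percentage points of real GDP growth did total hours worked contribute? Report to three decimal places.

Labor's share = 1 − 0.44 = 0.56.
Contribution = share × growth = 0.56 × (-1.3) = -0.728 pp.

-0.728 pp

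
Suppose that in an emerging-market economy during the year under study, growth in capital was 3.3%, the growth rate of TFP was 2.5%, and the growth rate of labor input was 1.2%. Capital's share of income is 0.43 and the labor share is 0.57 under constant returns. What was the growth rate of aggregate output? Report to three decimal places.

4.603%

Labor's share = 1 − 0.43 = 0.57.
Capital: 0.43 × 3.3 = 1.419 pp.
Labor input: 0.57 × 1.2 = 0.684 pp.
Output growth = 2.5 + 2.103 = 4.603%.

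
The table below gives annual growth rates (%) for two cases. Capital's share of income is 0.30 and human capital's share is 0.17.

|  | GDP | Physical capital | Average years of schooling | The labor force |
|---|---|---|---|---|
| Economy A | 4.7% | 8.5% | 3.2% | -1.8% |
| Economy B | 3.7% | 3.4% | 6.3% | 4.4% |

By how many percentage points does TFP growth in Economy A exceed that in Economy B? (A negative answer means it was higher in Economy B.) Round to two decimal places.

Labor's share = 1 − 0.3 − 0.17 = 0.53.
Economy A: TFP = 4.7 − 2.55 − 0.544 + 0.954 = 2.56%.
Economy B: TFP = 3.7 − 1.02 − 1.071 − 2.332 = -0.723%.
Difference = 2.56 − (-0.723) = 3.283 pp.

3.28 percentage points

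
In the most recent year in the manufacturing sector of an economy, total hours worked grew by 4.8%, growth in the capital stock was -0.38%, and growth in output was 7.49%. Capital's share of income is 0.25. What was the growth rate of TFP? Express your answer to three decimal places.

3.985%

Labor's share = 1 − 0.25 = 0.75.
The capital stock: 0.25 × (-0.38) = -0.095 pp.
Total hours worked: 0.75 × 4.8 = 3.6 pp.
TFP growth = 7.49 − 3.505 = 3.985%.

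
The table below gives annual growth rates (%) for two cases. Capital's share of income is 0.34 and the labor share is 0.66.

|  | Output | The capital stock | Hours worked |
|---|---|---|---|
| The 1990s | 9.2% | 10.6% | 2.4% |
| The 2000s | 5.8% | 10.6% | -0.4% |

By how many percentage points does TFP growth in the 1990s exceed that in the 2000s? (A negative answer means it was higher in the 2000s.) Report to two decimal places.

Labor's share = 1 − 0.34 = 0.66.
The 1990s: TFP = 9.2 − 3.604 − 1.584 = 4.012%.
The 2000s: TFP = 5.8 − 3.604 + 0.264 = 2.46%.
Difference = 4.012 − (2.46) = 1.552 pp.

1.55 percentage points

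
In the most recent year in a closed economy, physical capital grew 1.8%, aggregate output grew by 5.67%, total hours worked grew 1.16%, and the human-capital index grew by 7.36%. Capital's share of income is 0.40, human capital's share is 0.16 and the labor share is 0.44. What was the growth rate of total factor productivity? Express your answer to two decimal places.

3.26%

Labor's share = 1 − 0.4 − 0.16 = 0.44.
Physical capital: 0.4 × 1.8 = 0.72 pp.
The human-capital index: 0.16 × 7.36 = 1.1776 pp.
Total hours worked: 0.44 × 1.16 = 0.5104 pp.
TFP growth = 5.67 − 2.408 = 3.262%.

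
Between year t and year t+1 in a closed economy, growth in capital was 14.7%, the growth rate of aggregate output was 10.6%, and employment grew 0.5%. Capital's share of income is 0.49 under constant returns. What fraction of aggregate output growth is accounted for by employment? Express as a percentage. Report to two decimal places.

Labor's share = 1 − 0.49 = 0.51.
Employment contributed 0.51 × 0.5 = 0.255 pp.
Share of growth = 0.255 / 10.6 × 100 = 2.4057%.

Employment accounted for 2.41% of growth.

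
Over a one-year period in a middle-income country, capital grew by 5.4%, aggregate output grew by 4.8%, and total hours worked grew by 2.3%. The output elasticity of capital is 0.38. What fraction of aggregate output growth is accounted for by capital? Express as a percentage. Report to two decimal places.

Capital contributed 0.38 × 5.4 = 2.052 pp.
Share of growth = 2.052 / 4.8 × 100 = 42.75%.

Capital accounted for 42.75% of growth.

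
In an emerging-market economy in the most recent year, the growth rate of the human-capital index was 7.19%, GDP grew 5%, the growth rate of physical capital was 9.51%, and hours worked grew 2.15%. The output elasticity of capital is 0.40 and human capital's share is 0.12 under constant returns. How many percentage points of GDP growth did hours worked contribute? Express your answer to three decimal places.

1.032 percentage points

Labor's share = 1 − 0.4 − 0.12 = 0.48.
Contribution = share × growth = 0.48 × 2.15 = 1.032 pp.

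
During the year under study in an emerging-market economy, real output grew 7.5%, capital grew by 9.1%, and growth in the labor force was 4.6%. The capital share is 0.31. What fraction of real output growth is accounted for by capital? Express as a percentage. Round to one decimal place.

Capital contributed 0.31 × 9.1 = 2.821 pp.
Share of growth = 2.821 / 7.5 × 100 = 37.613%.

37.6%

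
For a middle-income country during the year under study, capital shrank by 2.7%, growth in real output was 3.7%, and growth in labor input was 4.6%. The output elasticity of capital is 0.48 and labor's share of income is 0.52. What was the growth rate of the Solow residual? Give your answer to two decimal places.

The Solow residual growth was 2.60%.

Labor's share = 1 − 0.48 = 0.52.
Capital: 0.48 × (-2.7) = -1.296 pp.
Labor input: 0.52 × 4.6 = 2.392 pp.
TFP growth = 3.7 − 1.096 = 2.604%.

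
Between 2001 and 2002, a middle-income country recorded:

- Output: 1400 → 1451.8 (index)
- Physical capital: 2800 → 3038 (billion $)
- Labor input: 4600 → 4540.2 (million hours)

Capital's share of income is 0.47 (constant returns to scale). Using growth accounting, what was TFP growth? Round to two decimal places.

Output growth = (1451.8 − 1400) / 1400 = 3.7%.
Physical capital growth = (3038 − 2800) / 2800 = 8.5%.
Labor input growth = (4540.2 − 4600) / 4600 = -1.3%.
Labor's share = 1 − 0.47 = 0.53.
Physical capital: 0.47 × 8.5 = 3.995 pp.
Labor input: 0.53 × (-1.3) = -0.689 pp.
TFP growth = 3.7 − 3.306 = 0.394%.

0.39%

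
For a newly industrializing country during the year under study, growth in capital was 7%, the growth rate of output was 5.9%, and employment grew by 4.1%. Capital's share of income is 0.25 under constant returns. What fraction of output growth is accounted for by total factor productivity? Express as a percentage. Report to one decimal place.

Labor's share = 1 − 0.25 = 0.75.
Capital: 0.25 × 7 = 1.75 pp.
Employment: 0.75 × 4.1 = 3.075 pp.
TFP growth = 5.9 − 4.825 = 1.075%.
TFP share of growth = 1.075 / 5.9 × 100 = 18.22%.

18.2%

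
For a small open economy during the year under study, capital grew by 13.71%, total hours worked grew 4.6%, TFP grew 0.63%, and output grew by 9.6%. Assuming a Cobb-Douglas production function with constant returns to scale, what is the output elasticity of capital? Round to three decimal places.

gY = gA + α·gK + (1−α)·gL, so gY − gA − gL = α(gK − gL).
9.6 − 0.63 − 4.6 = α × (13.71 − 4.6).
4.37 = 9.11 α, so α = 0.47969.

0.480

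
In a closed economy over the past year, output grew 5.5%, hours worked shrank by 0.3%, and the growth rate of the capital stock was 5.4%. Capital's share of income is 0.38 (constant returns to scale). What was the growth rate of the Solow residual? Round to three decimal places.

Labor's share = 1 − 0.38 = 0.62.
The capital stock: 0.38 × 5.4 = 2.052 pp.
Hours worked: 0.62 × (-0.3) = -0.186 pp.
TFP growth = 5.5 − 1.866 = 3.634%.

3.634%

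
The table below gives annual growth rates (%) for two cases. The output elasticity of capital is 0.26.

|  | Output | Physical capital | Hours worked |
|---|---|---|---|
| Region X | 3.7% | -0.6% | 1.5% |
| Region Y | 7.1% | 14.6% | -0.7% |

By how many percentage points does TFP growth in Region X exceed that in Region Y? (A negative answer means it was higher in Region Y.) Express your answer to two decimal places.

-1.08 percentage points

Labor's share = 1 − 0.26 = 0.74.
Region X: TFP = 3.7 + 0.156 − 1.11 = 2.746%.
Region Y: TFP = 7.1 − 3.796 + 0.518 = 3.822%.
Difference = 2.746 − (3.822) = -1.076 pp.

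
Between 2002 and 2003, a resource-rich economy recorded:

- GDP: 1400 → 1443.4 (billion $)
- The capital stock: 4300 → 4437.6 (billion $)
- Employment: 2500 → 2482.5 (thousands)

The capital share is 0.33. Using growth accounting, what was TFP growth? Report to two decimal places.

GDP growth = (1443.4 − 1400) / 1400 = 3.1%.
The capital stock growth = (4437.6 − 4300) / 4300 = 3.2%.
Employment growth = (2482.5 − 2500) / 2500 = -0.7%.
Labor's share = 1 − 0.33 = 0.67.
The capital stock: 0.33 × 3.2 = 1.056 pp.
Employment: 0.67 × (-0.7) = -0.469 pp.
TFP growth = 3.1 − 0.587 = 2.513%.

TFP growth was 2.51%.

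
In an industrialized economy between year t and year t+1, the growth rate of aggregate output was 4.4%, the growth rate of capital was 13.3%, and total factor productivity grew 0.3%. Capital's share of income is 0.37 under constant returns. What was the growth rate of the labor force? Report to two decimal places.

-1.30%

Labor's share = 1 − 0.37 = 0.63.
gY = gA + 0.37×13.3 + 0.63×g.
0.63×g = 4.4 − 0.3 − 4.921 = -0.821.
g = -0.821 / 0.63 = -1.3032%.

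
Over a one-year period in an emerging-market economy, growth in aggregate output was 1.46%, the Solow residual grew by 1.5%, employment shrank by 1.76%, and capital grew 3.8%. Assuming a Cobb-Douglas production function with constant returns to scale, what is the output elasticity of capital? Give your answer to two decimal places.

gY = gA + α·gK + (1−α)·gL, so gY − gA − gL = α(gK − gL).
1.46 − 1.5 + 1.76 = α × (3.8 − (-1.76)).
1.72 = 5.56 α, so α = 0.3094.

The output elasticity of capital is 0.31.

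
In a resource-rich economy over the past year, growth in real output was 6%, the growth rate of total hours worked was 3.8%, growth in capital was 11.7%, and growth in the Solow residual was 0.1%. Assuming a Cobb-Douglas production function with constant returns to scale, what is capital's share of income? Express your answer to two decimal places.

Capital's share of income is 0.27.

gY = gA + α·gK + (1−α)·gL, so gY − gA − gL = α(gK − gL).
6 − 0.1 − 3.8 = α × (11.7 − 3.8).
2.1 = 7.9 α, so α = 0.2658.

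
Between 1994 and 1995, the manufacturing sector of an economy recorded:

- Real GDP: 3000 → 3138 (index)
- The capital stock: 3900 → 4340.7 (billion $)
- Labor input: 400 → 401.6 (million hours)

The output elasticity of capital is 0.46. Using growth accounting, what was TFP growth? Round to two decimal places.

-0.81%

Real GDP growth = (3138 − 3000) / 3000 = 4.6%.
The capital stock growth = (4340.7 − 3900) / 3900 = 11.3%.
Labor input growth = (401.6 − 400) / 400 = 0.4%.
Labor's share = 1 − 0.46 = 0.54.
The capital stock: 0.46 × 11.3 = 5.198 pp.
Labor input: 0.54 × 0.4 = 0.216 pp.
TFP growth = 4.6 − 5.414 = -0.814%.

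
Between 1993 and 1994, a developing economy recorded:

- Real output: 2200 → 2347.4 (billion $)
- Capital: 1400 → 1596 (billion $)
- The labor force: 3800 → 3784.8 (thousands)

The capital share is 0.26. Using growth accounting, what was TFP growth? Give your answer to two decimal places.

Real output growth = (2347.4 − 2200) / 2200 = 6.7%.
Capital growth = (1596 − 1400) / 1400 = 14%.
The labor force growth = (3784.8 − 3800) / 3800 = -0.4%.
Labor's share = 1 − 0.26 = 0.74.
Capital: 0.26 × 14 = 3.64 pp.
The labor force: 0.74 × (-0.4) = -0.296 pp.
TFP growth = 6.7 − 3.344 = 3.356%.

TFP growth was 3.36%.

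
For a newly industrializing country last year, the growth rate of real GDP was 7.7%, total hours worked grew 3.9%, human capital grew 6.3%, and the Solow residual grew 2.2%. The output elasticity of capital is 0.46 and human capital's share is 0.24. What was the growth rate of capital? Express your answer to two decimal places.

Labor's share = 1 − 0.46 − 0.24 = 0.3.
gY = gA + 0.24×6.3 + 0.3×3.9 + 0.46×g.
0.46×g = 7.7 − 2.2 − 2.682 = 2.818.
g = 2.818 / 0.46 = 6.1261%.

Capital growth was 6.13%.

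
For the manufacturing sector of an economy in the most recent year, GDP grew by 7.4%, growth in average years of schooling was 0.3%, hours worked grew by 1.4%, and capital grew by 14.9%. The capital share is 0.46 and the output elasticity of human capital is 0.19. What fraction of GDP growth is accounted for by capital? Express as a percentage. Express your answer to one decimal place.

Capital contributed 0.46 × 14.9 = 6.854 pp.
Share of growth = 6.854 / 7.4 × 100 = 92.622%.

92.6%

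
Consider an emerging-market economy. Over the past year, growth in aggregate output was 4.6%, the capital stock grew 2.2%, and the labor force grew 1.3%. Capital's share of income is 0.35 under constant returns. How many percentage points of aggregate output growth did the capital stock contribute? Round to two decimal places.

Contribution = share × growth = 0.35 × 2.2 = 0.77 pp.

0.77 pp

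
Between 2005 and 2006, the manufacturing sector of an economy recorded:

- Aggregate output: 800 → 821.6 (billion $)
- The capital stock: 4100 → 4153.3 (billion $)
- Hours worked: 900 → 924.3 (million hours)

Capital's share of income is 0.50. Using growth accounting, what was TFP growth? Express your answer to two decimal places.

0.70%

Aggregate output growth = (821.6 − 800) / 800 = 2.7%.
The capital stock growth = (4153.3 − 4100) / 4100 = 1.3%.
Hours worked growth = (924.3 − 900) / 900 = 2.7%.
Labor's share = 1 − 0.5 = 0.5.
The capital stock: 0.5 × 1.3 = 0.65 pp.
Hours worked: 0.5 × 2.7 = 1.35 pp.
TFP growth = 2.7 − 2 = 0.7%.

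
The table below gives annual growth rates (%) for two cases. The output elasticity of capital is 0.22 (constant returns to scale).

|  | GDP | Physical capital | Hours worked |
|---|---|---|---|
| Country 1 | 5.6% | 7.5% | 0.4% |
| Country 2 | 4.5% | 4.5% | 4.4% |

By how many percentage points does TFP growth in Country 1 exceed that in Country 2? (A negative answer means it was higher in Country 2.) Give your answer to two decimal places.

3.56 percentage points

Labor's share = 1 − 0.22 = 0.78.
Country 1: TFP = 5.6 − 1.65 − 0.312 = 3.638%.
Country 2: TFP = 4.5 − 0.99 − 3.432 = 0.078%.
Difference = 3.638 − (0.078) = 3.56 pp.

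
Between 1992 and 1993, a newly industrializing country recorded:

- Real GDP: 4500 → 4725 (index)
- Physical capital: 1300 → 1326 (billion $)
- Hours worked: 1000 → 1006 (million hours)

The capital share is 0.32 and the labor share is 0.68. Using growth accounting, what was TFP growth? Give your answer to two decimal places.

Real GDP growth = (4725 − 4500) / 4500 = 5%.
Physical capital growth = (1326 − 1300) / 1300 = 2%.
Hours worked growth = (1006 − 1000) / 1000 = 0.6%.
Labor's share = 1 − 0.32 = 0.68.
Physical capital: 0.32 × 2 = 0.64 pp.
Hours worked: 0.68 × 0.6 = 0.408 pp.
TFP growth = 5 − 1.048 = 3.952%.

3.95%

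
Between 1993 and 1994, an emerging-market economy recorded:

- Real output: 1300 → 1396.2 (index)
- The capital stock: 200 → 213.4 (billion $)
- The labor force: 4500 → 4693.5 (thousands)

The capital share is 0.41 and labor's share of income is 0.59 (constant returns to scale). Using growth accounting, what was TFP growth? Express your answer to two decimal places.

Real output growth = (1396.2 − 1300) / 1300 = 7.4%.
The capital stock growth = (213.4 − 200) / 200 = 6.7%.
The labor force growth = (4693.5 − 4500) / 4500 = 4.3%.
Labor's share = 1 − 0.41 = 0.59.
The capital stock: 0.41 × 6.7 = 2.747 pp.
The labor force: 0.59 × 4.3 = 2.537 pp.
TFP growth = 7.4 − 5.284 = 2.116%.

TFP grew 2.12%.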